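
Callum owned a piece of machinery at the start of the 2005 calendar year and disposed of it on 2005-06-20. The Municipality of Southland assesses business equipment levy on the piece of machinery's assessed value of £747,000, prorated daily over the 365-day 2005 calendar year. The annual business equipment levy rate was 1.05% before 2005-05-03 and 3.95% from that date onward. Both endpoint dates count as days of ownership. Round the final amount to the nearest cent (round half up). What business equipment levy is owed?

£6,582.81

2005-01-01 to 2005-05-02: 122 days at 1.05% → £747,000 × 1.05% × 122/365 = £2,621.6630
2005-05-03 to 2005-06-20: 49 days at 3.95% → £747,000 × 3.95% × 49/365 = £3,961.1466
Total = £6,582.8096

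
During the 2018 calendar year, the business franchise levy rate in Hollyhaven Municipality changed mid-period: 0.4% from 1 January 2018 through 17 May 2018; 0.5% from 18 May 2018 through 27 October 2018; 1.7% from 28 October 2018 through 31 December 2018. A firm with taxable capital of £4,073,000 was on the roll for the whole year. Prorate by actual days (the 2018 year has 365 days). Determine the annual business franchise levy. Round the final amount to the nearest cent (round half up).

1 January – 17 May 2018: 137 days at 0.4% → £4,073,000 × 0.4% × 137/365 = £6,115.0795
18 May – 27 October 2018: 163 days at 0.5% → £4,073,000 × 0.5% × 163/365 = £9,094.5068
28 October – 31 December 2018: 65 days at 1.7% → £4,073,000 × 1.7% × 65/365 = £12,330.5890
Total = £27,540.1753

£27,540.18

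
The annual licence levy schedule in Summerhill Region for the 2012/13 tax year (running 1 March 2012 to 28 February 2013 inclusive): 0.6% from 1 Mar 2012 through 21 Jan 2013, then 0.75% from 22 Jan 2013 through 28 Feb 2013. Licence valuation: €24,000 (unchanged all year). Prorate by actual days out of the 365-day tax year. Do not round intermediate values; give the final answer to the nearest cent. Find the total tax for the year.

€147.75

1 Mar 2012 – 21 Jan 2013: 327 days at 0.6% → €24,000 × 0.6% × 327/365 = €129.0082
22 Jan – 28 Feb 2013: 38 days at 0.75% → €24,000 × 0.75% × 38/365 = €18.7397
Total = €147.7479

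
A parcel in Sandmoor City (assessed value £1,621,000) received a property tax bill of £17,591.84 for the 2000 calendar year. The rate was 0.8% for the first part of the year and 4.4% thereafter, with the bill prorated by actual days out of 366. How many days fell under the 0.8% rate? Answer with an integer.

337 days

Let d = days at the first rate; then 366 − d days at the second rate.
£1,621,000 × [0.8%·d + 4.4%·(366−d)] / 366 = £17,591.84
Solving gives d = 337, so the new rate took effect on 3 Dec 2000.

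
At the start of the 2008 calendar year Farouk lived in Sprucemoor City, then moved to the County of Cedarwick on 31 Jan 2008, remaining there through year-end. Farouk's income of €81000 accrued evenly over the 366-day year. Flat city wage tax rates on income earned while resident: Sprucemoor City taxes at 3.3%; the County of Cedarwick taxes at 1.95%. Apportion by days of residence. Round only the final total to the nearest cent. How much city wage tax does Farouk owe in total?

Sprucemoor City, 1 Jan – 30 Jan 2008: 30 days → €81000 × 3.3% × 30/366 = €219.0984
The County of Cedarwick, 31 Jan – 31 Dec 2008: 336 days → €81000 × 1.95% × 336/366 = €1450.0328
Total = €1669.1311

€1669.13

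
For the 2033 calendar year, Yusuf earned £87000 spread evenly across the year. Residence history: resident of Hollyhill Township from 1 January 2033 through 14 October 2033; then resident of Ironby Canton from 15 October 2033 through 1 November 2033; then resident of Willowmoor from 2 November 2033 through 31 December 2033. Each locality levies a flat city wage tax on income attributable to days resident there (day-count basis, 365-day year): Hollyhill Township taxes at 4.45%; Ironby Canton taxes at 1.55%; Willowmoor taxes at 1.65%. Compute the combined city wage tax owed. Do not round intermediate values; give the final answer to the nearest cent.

£3346.64

Hollyhill Township, 1 January – 14 October 2033: 287 days → £87000 × 4.45% × 287/365 = £3044.1658
Ironby Canton, 15 October – 1 November 2033: 18 days → £87000 × 1.55% × 18/365 = £66.5014
Willowmoor, 2 November – 31 December 2033: 60 days → £87000 × 1.65% × 60/365 = £235.9726
Total = £3346.6397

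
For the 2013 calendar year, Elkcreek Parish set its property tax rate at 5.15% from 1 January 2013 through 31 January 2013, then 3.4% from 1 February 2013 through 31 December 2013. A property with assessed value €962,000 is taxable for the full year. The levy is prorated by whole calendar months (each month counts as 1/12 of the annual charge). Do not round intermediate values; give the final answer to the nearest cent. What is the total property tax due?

1 January – 31 January 2013: 1 month at 5.15% → €962,000 × 5.15% × 1/12 = €4,128.5833
1 February – 31 December 2013: 11 months at 3.4% → €962,000 × 3.4% × 11/12 = €29,982.3333
Total = €34,110.9167

€34,110.92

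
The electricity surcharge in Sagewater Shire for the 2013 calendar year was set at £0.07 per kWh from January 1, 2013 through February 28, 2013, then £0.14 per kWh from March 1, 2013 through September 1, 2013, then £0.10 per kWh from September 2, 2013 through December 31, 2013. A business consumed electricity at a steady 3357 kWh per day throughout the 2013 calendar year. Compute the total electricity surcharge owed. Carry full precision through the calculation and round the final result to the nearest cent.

£141,430.41

January 1 – February 28, 2013: 59 days × 3357 kWh/day = 198,063 kWh at £0.07/kWh → £13,864.41
March 1 – September 1, 2013: 185 days × 3357 kWh/day = 621,045 kWh at £0.14/kWh → £86,946.30
September 2 – December 31, 2013: 121 days × 3357 kWh/day = 406,197 kWh at £0.10/kWh → £40,619.70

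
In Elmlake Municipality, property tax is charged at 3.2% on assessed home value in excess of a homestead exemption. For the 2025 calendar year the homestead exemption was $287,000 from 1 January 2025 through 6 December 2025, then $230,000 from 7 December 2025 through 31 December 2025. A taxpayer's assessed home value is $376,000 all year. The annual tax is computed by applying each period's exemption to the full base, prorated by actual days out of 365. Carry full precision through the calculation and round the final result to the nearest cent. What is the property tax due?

$2,972.93

1 January – 6 December 2025: 340 days, exemption $287,000 → ($376,000 − $287,000) × 3.2% × 340/365 = $2,652.9315
7 December – 31 December 2025: 25 days, exemption $230,000 → ($376,000 − $230,000) × 3.2% × 25/365 = $320.0000
Total = $2,972.9315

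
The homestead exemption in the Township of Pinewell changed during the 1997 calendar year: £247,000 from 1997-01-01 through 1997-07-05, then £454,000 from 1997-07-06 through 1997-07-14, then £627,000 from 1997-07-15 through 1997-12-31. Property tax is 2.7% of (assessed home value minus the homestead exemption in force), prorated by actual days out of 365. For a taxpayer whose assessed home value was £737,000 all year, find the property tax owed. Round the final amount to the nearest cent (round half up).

1997-01-01 to 1997-07-05: 186 days, exemption £247,000 → (£737,000 − £247,000) × 2.7% × 186/365 = £6,741.8630
1997-07-06 to 1997-07-14: 9 days, exemption £454,000 → (£737,000 − £454,000) × 2.7% × 9/365 = £188.4082
1997-07-15 to 1997-12-31: 170 days, exemption £627,000 → (£737,000 − £627,000) × 2.7% × 170/365 = £1,383.2877
Total = £8,313.5589

£8,313.56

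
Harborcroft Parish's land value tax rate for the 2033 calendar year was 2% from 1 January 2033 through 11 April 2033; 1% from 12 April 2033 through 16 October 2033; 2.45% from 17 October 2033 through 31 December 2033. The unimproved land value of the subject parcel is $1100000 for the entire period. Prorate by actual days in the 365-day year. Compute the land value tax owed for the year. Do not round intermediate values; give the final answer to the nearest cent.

1 January – 11 April 2033: 101 days at 2% → $1100000 × 2% × 101/365 = $6087.6712
12 April – 16 October 2033: 188 days at 1% → $1100000 × 1% × 188/365 = $5665.7534
17 October – 31 December 2033: 76 days at 2.45% → $1100000 × 2.45% × 76/365 = $5611.5068
Total = $17364.9315

$17364.93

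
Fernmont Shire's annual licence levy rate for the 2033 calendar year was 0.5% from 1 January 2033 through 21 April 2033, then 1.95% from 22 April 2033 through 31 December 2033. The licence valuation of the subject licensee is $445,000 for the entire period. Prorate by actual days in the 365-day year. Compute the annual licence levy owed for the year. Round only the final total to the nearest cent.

1 January – 21 April 2033: 111 days at 0.5% → $445,000 × 0.5% × 111/365 = $676.6438
22 April – 31 December 2033: 254 days at 1.95% → $445,000 × 1.95% × 254/365 = $6,038.5890
Total = $6,715.2329

$6,715.23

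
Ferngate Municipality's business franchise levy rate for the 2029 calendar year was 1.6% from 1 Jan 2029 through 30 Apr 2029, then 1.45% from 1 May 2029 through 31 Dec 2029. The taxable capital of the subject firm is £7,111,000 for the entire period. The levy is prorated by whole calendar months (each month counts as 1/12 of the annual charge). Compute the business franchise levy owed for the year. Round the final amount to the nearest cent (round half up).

£106,665.00

1 Jan – 30 Apr 2029: 4 months at 1.6% → £7,111,000 × 1.6% × 4/12 = £37,925.3333
1 May – 31 Dec 2029: 8 months at 1.45% → £7,111,000 × 1.45% × 8/12 = £68,739.6667
Total = £106,665.0000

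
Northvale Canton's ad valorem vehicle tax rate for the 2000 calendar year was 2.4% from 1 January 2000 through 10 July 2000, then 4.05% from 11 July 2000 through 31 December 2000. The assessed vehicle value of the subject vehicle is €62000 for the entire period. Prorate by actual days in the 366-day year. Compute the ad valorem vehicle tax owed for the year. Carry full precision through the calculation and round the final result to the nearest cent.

1 January – 10 July 2000: 192 days at 2.4% → €62000 × 2.4% × 192/366 = €780.5902
11 July – 31 December 2000: 174 days at 4.05% → €62000 × 4.05% × 174/366 = €1193.7541
Total = €1974.3443

€1974.34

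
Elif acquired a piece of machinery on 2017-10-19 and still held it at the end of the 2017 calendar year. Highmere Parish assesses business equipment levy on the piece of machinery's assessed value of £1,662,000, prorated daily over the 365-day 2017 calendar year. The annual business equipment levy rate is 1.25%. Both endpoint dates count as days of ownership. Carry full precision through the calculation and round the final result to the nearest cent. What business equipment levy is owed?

£4,211.92

Days held (2017-10-19 to 2017-12-31): 74 out of 365
Tax = £1,662,000 × 1.25% × 74/365 = £4,211.9178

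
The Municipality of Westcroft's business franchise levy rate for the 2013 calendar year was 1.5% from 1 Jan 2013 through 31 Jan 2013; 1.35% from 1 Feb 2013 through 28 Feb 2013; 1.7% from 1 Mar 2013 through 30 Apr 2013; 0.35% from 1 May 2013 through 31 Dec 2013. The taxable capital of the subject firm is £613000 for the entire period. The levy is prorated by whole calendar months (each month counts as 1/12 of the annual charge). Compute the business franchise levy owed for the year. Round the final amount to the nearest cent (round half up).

1 Jan – 31 Jan 2013: 1 month at 1.5% → £613000 × 1.5% × 1/12 = £766.2500
1 Feb – 28 Feb 2013: 1 month at 1.35% → £613000 × 1.35% × 1/12 = £689.6250
1 Mar – 30 Apr 2013: 2 months at 1.7% → £613000 × 1.7% × 2/12 = £1736.8333
1 May – 31 Dec 2013: 8 months at 0.35% → £613000 × 0.35% × 8/12 = £1430.3333
Total = £4623.0417

£4623.04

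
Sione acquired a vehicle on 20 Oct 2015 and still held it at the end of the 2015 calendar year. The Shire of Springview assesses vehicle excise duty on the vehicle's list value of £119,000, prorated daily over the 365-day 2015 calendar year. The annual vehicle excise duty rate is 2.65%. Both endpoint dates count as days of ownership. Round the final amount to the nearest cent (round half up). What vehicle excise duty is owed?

£630.70

Days held (20 Oct – 31 Dec 2015): 73 out of 365
Tax = £119,000 × 2.65% × 73/365 = £630.7000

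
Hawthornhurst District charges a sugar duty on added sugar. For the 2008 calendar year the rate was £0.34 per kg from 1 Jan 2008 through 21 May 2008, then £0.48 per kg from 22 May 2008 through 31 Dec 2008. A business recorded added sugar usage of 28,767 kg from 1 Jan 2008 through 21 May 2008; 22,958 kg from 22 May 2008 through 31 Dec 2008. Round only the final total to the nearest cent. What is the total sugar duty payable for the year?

£20,800.62

1 Jan – 21 May 2008: 28,767 kg at £0.34/kg → £9,780.78
22 May – 31 Dec 2008: 22,958 kg at £0.48/kg → £11,019.84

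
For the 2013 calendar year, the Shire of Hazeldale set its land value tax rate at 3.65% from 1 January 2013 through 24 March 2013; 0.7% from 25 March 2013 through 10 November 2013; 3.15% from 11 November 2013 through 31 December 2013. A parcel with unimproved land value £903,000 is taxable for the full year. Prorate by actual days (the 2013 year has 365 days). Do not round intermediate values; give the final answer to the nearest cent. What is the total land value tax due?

£15,469.75

1 January – 24 March 2013: 83 days at 3.65% → £903,000 × 3.65% × 83/365 = £7,494.9000
25 March – 10 November 2013: 231 days at 0.7% → £903,000 × 0.7% × 231/365 = £4,000.4137
11 November – 31 December 2013: 51 days at 3.15% → £903,000 × 3.15% × 51/365 = £3,974.4370
Total = £15,469.7507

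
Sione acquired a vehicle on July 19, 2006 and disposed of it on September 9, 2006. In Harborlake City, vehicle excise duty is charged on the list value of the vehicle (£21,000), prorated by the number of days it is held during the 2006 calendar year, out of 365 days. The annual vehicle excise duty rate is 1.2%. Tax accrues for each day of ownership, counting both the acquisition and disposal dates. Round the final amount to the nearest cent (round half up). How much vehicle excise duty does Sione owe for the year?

£36.59

Days held (July 19 – September 9, 2006): 53 out of 365
Tax = £21,000 × 1.2% × 53/365 = £36.5918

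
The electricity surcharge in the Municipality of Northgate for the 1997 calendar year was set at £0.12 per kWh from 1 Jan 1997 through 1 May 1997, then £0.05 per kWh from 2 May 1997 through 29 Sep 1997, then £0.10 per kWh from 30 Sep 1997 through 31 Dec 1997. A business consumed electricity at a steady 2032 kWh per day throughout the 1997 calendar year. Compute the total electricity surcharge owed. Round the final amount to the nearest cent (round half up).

1 Jan – 1 May 1997: 121 days × 2032 kWh/day = 245,872 kWh at £0.12/kWh → £29,504.64
2 May – 29 Sep 1997: 151 days × 2032 kWh/day = 306,832 kWh at £0.05/kWh → £15,341.60
30 Sep – 31 Dec 1997: 93 days × 2032 kWh/day = 188,976 kWh at £0.10/kWh → £18,897.60

£63,743.84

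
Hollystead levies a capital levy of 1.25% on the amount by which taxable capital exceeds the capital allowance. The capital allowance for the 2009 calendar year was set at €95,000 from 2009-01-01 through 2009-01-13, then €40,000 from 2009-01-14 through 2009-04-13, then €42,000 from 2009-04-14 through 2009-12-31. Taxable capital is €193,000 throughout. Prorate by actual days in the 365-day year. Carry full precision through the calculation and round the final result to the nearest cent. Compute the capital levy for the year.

2009-01-01 to 2009-01-13: 13 days, exemption €95,000 → (€193,000 − €95,000) × 1.25% × 13/365 = €43.6301
2009-01-14 to 2009-04-13: 90 days, exemption €40,000 → (€193,000 − €40,000) × 1.25% × 90/365 = €471.5753
2009-04-14 to 2009-12-31: 262 days, exemption €42,000 → (€193,000 − €42,000) × 1.25% × 262/365 = €1,354.8630
Total = €1,870.0685

€1,870.07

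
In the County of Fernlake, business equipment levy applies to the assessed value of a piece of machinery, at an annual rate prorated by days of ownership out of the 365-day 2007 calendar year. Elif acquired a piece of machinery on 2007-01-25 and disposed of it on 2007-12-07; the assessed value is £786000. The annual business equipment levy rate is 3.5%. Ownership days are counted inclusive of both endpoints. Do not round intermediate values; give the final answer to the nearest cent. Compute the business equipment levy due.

Days held (2007-01-25 to 2007-12-07): 317 out of 365
Tax = £786000 × 3.5% × 317/365 = £23892.2466

£23892.25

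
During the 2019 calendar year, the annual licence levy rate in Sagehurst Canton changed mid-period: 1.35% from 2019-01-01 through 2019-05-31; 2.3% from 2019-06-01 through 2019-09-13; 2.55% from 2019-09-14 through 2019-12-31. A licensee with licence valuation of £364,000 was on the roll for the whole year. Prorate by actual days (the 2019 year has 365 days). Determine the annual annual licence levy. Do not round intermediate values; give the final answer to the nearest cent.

£7,213.18

2019-01-01 to 2019-05-31: 151 days at 1.35% → £364,000 × 1.35% × 151/365 = £2,032.9151
2019-06-01 to 2019-09-13: 105 days at 2.3% → £364,000 × 2.3% × 105/365 = £2,408.3836
2019-09-14 to 2019-12-31: 109 days at 2.55% → £364,000 × 2.55% × 109/365 = £2,771.8849
Total = £7,213.1836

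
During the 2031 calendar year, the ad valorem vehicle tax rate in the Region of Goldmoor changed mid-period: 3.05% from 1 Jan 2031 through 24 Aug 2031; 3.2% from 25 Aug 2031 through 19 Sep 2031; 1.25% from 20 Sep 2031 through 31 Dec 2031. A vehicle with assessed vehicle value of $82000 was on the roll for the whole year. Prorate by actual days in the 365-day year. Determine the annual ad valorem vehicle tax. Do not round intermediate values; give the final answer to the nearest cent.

$2093.25

1 Jan – 24 Aug 2031: 236 days at 3.05% → $82000 × 3.05% × 236/365 = $1617.0849
25 Aug – 19 Sep 2031: 26 days at 3.2% → $82000 × 3.2% × 26/365 = $186.9151
20 Sep – 31 Dec 2031: 103 days at 1.25% → $82000 × 1.25% × 103/365 = $289.2466
Total = $2093.2466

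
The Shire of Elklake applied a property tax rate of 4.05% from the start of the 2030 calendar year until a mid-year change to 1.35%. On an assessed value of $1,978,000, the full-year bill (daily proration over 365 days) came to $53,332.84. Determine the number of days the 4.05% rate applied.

Let d = days at the first rate; then 365 − d days at the second rate.
$1,978,000 × [4.05%·d + 1.35%·(365−d)] / 365 = $53,332.84
Solving gives d = 182, so the new rate took effect on 2 July 2030.

182 days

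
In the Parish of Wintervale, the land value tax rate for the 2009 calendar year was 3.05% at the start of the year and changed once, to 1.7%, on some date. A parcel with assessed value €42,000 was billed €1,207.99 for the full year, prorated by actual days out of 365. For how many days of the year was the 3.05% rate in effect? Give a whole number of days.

318 days

Let d = days at the first rate; then 365 − d days at the second rate.
€42,000 × [3.05%·d + 1.7%·(365−d)] / 365 = €1,207.99
Solving gives d = 318, so the new rate took effect on 15 November 2009.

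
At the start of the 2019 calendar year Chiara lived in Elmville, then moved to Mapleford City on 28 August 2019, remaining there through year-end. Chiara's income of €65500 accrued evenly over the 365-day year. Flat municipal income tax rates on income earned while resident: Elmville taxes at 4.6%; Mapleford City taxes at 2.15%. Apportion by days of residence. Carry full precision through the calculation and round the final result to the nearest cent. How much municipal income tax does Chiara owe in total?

Elmville, 1 January – 27 August 2019: 239 days → €65500 × 4.6% × 239/365 = €1972.8959
Mapleford City, 28 August – 31 December 2019: 126 days → €65500 × 2.15% × 126/365 = €486.1356
Total = €2459.0315

€2459.03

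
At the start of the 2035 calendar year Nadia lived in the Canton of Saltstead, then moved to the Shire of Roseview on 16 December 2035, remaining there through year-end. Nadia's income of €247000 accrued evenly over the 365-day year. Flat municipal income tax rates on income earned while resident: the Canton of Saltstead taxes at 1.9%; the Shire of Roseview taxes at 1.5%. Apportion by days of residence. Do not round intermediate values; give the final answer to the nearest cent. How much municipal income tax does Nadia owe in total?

€4649.69

The Canton of Saltstead, 1 January – 15 December 2035: 349 days → €247000 × 1.9% × 349/365 = €4487.2795
The Shire of Roseview, 16 December – 31 December 2035: 16 days → €247000 × 1.5% × 16/365 = €162.4110
Total = €4649.6904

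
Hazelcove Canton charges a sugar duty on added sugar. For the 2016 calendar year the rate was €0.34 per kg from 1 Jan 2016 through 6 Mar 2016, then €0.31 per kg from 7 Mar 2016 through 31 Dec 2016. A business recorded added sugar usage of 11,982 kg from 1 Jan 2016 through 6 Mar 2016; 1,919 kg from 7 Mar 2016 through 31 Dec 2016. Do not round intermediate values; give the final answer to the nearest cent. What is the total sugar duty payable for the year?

1 Jan – 6 Mar 2016: 11,982 kg at €0.34/kg → €4,073.88
7 Mar – 31 Dec 2016: 1,919 kg at €0.31/kg → €594.89

€4,668.77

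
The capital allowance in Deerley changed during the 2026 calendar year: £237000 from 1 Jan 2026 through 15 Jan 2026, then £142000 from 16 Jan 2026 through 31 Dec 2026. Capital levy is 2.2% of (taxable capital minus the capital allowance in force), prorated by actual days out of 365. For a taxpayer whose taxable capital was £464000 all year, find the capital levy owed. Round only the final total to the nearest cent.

1 Jan – 15 Jan 2026: 15 days, exemption £237000 → (£464000 − £237000) × 2.2% × 15/365 = £205.2329
16 Jan – 31 Dec 2026: 350 days, exemption £142000 → (£464000 − £142000) × 2.2% × 350/365 = £6792.8767
Total = £6998.1096

£6998.11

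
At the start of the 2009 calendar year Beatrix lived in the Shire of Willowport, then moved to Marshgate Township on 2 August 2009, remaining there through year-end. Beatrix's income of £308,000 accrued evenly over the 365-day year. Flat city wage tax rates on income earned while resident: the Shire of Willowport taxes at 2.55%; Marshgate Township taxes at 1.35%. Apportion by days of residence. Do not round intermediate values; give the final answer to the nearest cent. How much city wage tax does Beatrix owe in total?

The Shire of Willowport, 1 January – 1 August 2009: 213 days → £308,000 × 2.55% × 213/365 = £4,583.2932
Marshgate Township, 2 August – 31 December 2009: 152 days → £308,000 × 1.35% × 152/365 = £1,731.5507
Total = £6,314.8438

£6,314.84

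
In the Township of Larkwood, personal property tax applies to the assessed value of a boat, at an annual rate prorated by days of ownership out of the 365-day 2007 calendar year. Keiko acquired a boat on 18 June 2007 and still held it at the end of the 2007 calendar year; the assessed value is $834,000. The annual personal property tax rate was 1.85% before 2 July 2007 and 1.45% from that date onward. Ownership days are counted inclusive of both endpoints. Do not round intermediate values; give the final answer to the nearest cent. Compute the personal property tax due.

$6,654.86

18 June – 1 July 2007: 14 days at 1.85% → $834,000 × 1.85% × 14/365 = $591.7973
2 July – 31 December 2007: 183 days at 1.45% → $834,000 × 1.45% × 183/365 = $6,063.0658
Total = $6,654.8630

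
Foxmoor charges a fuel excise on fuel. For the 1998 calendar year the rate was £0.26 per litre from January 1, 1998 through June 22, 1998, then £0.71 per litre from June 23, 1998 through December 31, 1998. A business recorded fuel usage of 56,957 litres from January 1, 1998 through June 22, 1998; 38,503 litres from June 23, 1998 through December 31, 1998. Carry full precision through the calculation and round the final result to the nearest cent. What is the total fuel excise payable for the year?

January 1 – June 22, 1998: 56,957 litres at £0.26/litre → £14,808.82
June 23 – December 31, 1998: 38,503 litres at £0.71/litre → £27,337.13

£42,145.95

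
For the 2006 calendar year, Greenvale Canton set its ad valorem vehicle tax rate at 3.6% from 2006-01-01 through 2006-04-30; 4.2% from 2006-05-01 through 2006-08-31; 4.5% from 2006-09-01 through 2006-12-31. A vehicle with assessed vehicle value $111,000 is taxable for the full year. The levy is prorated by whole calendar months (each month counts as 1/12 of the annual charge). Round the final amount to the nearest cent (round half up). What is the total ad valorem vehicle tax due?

$4,551.00

2006-01-01 to 2006-04-30: 4 months at 3.6% → $111,000 × 3.6% × 4/12 = $1,332.0000
2006-05-01 to 2006-08-31: 4 months at 4.2% → $111,000 × 4.2% × 4/12 = $1,554.0000
2006-09-01 to 2006-12-31: 4 months at 4.5% → $111,000 × 4.5% × 4/12 = $1,665.0000
Total = $4,551.0000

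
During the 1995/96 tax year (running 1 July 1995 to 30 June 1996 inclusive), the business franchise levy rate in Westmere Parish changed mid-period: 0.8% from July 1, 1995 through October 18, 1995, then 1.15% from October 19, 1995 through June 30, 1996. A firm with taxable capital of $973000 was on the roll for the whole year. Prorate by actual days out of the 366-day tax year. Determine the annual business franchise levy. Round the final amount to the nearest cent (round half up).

July 1 – October 18, 1995: 110 days at 0.8% → $973000 × 0.8% × 110/366 = $2339.4536
October 19, 1995 – June 30, 1996: 256 days at 1.15% → $973000 × 1.15% × 256/366 = $7826.5355
Total = $10165.9891

$10165.99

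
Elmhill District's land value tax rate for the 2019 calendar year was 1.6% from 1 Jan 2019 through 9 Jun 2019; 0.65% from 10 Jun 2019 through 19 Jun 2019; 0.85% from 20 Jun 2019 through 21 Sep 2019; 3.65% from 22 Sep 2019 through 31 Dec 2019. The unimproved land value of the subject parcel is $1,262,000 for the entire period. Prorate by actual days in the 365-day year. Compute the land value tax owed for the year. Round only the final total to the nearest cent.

$24,584.80

1 Jan – 9 Jun 2019: 160 days at 1.6% → $1,262,000 × 1.6% × 160/365 = $8,851.2877
10 Jun – 19 Jun 2019: 10 days at 0.65% → $1,262,000 × 0.65% × 10/365 = $224.7397
20 Jun – 21 Sep 2019: 94 days at 0.85% → $1,262,000 × 0.85% × 94/365 = $2,762.5699
22 Sep – 31 Dec 2019: 101 days at 3.65% → $1,262,000 × 3.65% × 101/365 = $12,746.2000
Total = $24,584.7973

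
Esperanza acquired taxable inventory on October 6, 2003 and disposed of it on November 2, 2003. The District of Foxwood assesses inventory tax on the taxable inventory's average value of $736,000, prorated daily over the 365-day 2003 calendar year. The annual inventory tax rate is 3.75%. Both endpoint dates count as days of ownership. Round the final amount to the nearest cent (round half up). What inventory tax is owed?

Days held (October 6 – November 2, 2003): 28 out of 365
Tax = $736,000 × 3.75% × 28/365 = $2,117.2603

$2,117.26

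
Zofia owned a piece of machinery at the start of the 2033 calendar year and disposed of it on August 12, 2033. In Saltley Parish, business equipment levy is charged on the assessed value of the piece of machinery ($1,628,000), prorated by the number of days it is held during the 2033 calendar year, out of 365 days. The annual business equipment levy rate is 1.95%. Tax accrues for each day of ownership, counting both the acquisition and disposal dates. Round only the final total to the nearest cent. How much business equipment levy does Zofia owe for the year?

$19,482.48

Days held (January 1 – August 12, 2033): 224 out of 365
Tax = $1,628,000 × 1.95% × 224/365 = $19,482.4767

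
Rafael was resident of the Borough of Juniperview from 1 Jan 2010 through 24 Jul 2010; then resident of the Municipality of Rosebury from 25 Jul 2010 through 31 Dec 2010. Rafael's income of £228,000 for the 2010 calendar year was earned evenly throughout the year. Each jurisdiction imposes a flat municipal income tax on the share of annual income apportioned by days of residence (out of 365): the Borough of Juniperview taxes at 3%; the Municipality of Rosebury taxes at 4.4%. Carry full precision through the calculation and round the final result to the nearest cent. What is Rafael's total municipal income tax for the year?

£8,239.23

The Borough of Juniperview, 1 Jan – 24 Jul 2010: 205 days → £228,000 × 3% × 205/365 = £3,841.6438
The Municipality of Rosebury, 25 Jul – 31 Dec 2010: 160 days → £228,000 × 4.4% × 160/365 = £4,397.5890
Total = £8,239.2329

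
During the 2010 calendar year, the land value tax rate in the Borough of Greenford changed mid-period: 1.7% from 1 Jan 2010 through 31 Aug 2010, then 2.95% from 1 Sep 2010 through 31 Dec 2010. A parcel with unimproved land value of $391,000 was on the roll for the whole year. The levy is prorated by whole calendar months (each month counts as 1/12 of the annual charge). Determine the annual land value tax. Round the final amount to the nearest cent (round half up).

1 Jan – 31 Aug 2010: 8 months at 1.7% → $391,000 × 1.7% × 8/12 = $4,431.3333
1 Sep – 31 Dec 2010: 4 months at 2.95% → $391,000 × 2.95% × 4/12 = $3,844.8333
Total = $8,276.1667

$8,276.17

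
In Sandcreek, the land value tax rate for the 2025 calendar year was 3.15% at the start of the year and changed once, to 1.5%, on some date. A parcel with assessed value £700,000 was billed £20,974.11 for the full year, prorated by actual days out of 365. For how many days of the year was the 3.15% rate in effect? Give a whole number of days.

Let d = days at the first rate; then 365 − d days at the second rate.
£700,000 × [3.15%·d + 1.5%·(365−d)] / 365 = £20,974.11
Solving gives d = 331, so the new rate took effect on 28 Nov 2025.

331 days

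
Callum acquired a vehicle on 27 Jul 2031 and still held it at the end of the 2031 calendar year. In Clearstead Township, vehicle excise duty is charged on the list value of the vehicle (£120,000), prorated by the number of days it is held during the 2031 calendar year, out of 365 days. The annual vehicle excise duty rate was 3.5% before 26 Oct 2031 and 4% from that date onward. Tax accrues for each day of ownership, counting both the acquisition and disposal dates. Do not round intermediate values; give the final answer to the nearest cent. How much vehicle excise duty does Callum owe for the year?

£1,928.22

27 Jul – 25 Oct 2031: 91 days at 3.5% → £120,000 × 3.5% × 91/365 = £1,047.1233
26 Oct – 31 Dec 2031: 67 days at 4% → £120,000 × 4% × 67/365 = £881.0959
Total = £1,928.2192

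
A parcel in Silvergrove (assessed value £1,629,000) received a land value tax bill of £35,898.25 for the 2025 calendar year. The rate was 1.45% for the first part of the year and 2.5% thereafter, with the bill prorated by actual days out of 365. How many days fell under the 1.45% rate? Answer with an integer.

Let d = days at the first rate; then 365 − d days at the second rate.
£1,629,000 × [1.45%·d + 2.5%·(365−d)] / 365 = £35,898.25
Solving gives d = 103, so the new rate took effect on 14 April 2025.

103 days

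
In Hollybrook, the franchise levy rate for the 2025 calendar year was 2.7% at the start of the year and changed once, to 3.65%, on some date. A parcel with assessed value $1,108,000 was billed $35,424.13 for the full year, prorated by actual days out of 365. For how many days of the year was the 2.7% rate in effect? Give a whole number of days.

174 days

Let d = days at the first rate; then 365 − d days at the second rate.
$1,108,000 × [2.7%·d + 3.65%·(365−d)] / 365 = $35,424.13
Solving gives d = 174, so the new rate took effect on June 24, 2025.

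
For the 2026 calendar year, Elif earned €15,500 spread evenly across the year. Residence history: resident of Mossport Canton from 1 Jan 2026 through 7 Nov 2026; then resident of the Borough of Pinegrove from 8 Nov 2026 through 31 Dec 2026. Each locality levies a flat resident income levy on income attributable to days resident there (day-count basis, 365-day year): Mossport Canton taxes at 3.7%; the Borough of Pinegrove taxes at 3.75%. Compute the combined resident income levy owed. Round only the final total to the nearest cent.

€574.65

Mossport Canton, 1 Jan – 7 Nov 2026: 311 days → €15,500 × 3.7% × 311/365 = €488.6534
The Borough of Pinegrove, 8 Nov – 31 Dec 2026: 54 days → €15,500 × 3.75% × 54/365 = €85.9932
Total = €574.6466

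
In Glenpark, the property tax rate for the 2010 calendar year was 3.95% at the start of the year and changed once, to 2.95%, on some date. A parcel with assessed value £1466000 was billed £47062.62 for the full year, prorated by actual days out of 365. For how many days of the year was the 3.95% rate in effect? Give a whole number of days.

Let d = days at the first rate; then 365 − d days at the second rate.
£1466000 × [3.95%·d + 2.95%·(365−d)] / 365 = £47062.62
Solving gives d = 95, so the new rate took effect on April 6, 2010.

95 days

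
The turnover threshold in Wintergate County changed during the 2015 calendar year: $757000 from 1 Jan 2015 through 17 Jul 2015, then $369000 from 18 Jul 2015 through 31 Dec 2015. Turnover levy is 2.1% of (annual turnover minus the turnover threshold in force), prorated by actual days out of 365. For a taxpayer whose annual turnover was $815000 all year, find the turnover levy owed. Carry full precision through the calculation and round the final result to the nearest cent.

1 Jan – 17 Jul 2015: 198 days, exemption $757000 → ($815000 − $757000) × 2.1% × 198/365 = $660.7233
18 Jul – 31 Dec 2015: 167 days, exemption $369000 → ($815000 − $369000) × 2.1% × 167/365 = $4285.2658
Total = $4945.9890

$4945.99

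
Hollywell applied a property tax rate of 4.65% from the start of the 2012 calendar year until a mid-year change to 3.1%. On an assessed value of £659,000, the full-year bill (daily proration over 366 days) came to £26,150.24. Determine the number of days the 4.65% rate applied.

205 days

Let d = days at the first rate; then 366 − d days at the second rate.
£659,000 × [4.65%·d + 3.1%·(366−d)] / 366 = £26,150.24
Solving gives d = 205, so the new rate took effect on 24 Jul 2012.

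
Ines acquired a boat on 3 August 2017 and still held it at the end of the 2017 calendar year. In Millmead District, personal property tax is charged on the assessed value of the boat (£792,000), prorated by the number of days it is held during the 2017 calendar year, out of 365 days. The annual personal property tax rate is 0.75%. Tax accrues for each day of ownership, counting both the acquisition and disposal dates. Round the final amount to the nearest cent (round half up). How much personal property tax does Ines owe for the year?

£2,457.37

Days held (3 August – 31 December 2017): 151 out of 365
Tax = £792,000 × 0.75% × 151/365 = £2,457.3699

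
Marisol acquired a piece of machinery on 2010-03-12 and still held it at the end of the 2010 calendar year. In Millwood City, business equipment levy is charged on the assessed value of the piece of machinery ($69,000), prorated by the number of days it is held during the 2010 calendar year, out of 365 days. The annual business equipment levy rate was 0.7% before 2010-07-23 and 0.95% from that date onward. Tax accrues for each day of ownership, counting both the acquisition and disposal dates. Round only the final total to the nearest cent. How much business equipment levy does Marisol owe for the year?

$466.93

2010-03-12 to 2010-07-22: 133 days at 0.7% → $69,000 × 0.7% × 133/365 = $175.9973
2010-07-23 to 2010-12-31: 162 days at 0.95% → $69,000 × 0.95% × 162/365 = $290.9342
Total = $466.9315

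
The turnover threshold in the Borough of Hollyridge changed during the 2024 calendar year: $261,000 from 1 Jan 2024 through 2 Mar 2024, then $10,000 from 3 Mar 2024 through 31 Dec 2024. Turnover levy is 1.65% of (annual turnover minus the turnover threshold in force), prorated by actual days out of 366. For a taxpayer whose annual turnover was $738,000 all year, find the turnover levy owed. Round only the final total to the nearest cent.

$11,310.43

1 Jan – 2 Mar 2024: 62 days, exemption $261,000 → ($738,000 − $261,000) × 1.65% × 62/366 = $1,333.2541
3 Mar – 31 Dec 2024: 304 days, exemption $10,000 → ($738,000 − $10,000) × 1.65% × 304/366 = $9,977.1803
Total = $11,310.4344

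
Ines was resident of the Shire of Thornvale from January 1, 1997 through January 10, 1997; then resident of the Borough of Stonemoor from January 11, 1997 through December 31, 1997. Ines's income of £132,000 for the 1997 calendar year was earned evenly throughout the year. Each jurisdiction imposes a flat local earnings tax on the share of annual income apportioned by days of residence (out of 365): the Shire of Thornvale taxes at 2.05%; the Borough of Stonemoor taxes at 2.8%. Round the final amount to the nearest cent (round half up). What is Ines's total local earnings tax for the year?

The Shire of Thornvale, January 1 – January 10, 1997: 10 days → £132,000 × 2.05% × 10/365 = £74.1370
The Borough of Stonemoor, January 11 – December 31, 1997: 355 days → £132,000 × 2.8% × 355/365 = £3,594.7397
Total = £3,668.8767

£3,668.88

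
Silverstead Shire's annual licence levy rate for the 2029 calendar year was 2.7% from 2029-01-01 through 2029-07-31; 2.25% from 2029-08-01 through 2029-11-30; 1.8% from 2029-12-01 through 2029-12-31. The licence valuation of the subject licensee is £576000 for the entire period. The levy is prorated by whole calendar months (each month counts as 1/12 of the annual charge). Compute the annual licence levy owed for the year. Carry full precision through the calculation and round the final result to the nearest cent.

£14256.00

2029-01-01 to 2029-07-31: 7 months at 2.7% → £576000 × 2.7% × 7/12 = £9072.0000
2029-08-01 to 2029-11-30: 4 months at 2.25% → £576000 × 2.25% × 4/12 = £4320.0000
2029-12-01 to 2029-12-31: 1 month at 1.8% → £576000 × 1.8% × 1/12 = £864.0000
Total = £14256.0000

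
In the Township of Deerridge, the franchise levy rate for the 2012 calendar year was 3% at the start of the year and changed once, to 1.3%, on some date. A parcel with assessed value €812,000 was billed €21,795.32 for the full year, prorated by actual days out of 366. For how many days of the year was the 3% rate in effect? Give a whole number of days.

298 days

Let d = days at the first rate; then 366 − d days at the second rate.
€812,000 × [3%·d + 1.3%·(366−d)] / 366 = €21,795.32
Solving gives d = 298, so the new rate took effect on 25 October 2012.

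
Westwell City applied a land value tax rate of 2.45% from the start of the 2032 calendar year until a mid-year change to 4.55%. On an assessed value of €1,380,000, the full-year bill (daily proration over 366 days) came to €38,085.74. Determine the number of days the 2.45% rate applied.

Let d = days at the first rate; then 366 − d days at the second rate.
€1,380,000 × [2.45%·d + 4.55%·(366−d)] / 366 = €38,085.74
Solving gives d = 312, so the new rate took effect on November 8, 2032.

312 days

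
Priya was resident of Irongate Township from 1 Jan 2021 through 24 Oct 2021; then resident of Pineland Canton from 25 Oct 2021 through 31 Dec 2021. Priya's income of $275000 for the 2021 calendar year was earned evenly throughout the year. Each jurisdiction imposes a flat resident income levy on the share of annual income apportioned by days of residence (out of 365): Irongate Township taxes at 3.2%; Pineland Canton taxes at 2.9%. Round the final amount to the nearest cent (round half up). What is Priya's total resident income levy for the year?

Irongate Township, 1 Jan – 24 Oct 2021: 297 days → $275000 × 3.2% × 297/365 = $7160.5479
Pineland Canton, 25 Oct – 31 Dec 2021: 68 days → $275000 × 2.9% × 68/365 = $1485.7534
Total = $8646.3014

$8646.30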